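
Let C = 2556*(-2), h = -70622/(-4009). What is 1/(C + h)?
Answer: -4009/20423386 ≈ -0.00019629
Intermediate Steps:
h = 70622/4009 (h = -70622*(-1/4009) = 70622/4009 ≈ 17.616)
C = -5112
1/(C + h) = 1/(-5112 + 70622/4009) = 1/(-20423386/4009) = -4009/20423386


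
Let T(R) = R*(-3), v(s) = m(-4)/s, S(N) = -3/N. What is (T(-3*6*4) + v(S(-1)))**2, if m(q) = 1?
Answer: 421201/9 ≈ 46800.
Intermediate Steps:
v(s) = 1/s
T(R) = -3*R
(T(-3*6*4) + v(S(-1)))**2 = (-3*(-3*6)*4 + 1/(-3/(-1)))**2 = (-(-54)*4 + 1/(-3*(-1)))**2 = (-3*(-72) + 1/3)**2 = (216 + 1/3)**2 = (649/3)**2 = 421201/9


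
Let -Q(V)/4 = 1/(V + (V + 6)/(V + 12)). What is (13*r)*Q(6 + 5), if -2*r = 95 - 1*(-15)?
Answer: 6578/27 ≈ 243.63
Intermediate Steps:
r = -55 (r = -(95 - 1*(-15))/2 = -(95 + 15)/2 = -1/2*110 = -55)
Q(V) = -4/(V + (6 + V)/(12 + V)) (Q(V) = -4/(V + (V + 6)/(V + 12)) = -4/(V + (6 + V)/(12 + V)))
(13*r)*Q(6 + 5) = (13*(-55))*(4*(-12 - (6 + 5))/(6 + (6 + 5)**2 + 13*(6 + 5))) = -2860*(-12 - 1*11)/(6 + 11**2 + 13*11) = -2860*(-12 - 11)/(6 + 121 + 143) = -2860*(-23)/270 = -715*(-46/135) = 6578/27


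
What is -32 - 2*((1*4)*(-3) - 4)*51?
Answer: 1600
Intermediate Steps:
-32 - 2*((1*4)*(-3) - 4)*51 = -32 - 2*(4*(-3) - 4)*51 = -32 - 2*(-12 - 4)*51 = -32 - 2*(-16)*51 = -32 + 32*51 = -32 + 1632 = 1600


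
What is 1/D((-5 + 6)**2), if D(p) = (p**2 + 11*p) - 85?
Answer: -1/73 ≈ -0.013699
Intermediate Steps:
D(p) = -85 + p**2 + 11*p
1/D((-5 + 6)**2) = 1/(-85 + ((-5 + 6)**2)**2 + 11*(-5 + 6)**2) = 1/(-85 + (1**2)**2 + 11*1**2) = 1/(-85 + 1**2 + 11*1) = 1/(-85 + 1 + 11) = 1/(-73) = -1/73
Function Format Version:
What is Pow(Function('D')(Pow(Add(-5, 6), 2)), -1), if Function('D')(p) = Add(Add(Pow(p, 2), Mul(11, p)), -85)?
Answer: Rational(-1, 73) ≈ -0.013699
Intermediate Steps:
Function('D')(p) = Add(-85, Pow(p, 2), Mul(11, p))
Pow(Function('D')(Pow(Add(-5, 6), 2)), -1) = Pow(Add(-85, Pow(Pow(Add(-5, 6), 2), 2), Mul(11, Pow(Add(-5, 6), 2))), -1) = Pow(Add(-85, Pow(Pow(1, 2), 2), Mul(11, Pow(1, 2))), -1) = Pow(Add(-85, Pow(1, 2), Mul(11, 1)), -1) = Pow(Add(-85, 1, 11), -1) = Pow(-73, -1) = Rational(-1, 73)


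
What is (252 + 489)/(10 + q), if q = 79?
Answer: 741/89 ≈ 8.3258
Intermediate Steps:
(252 + 489)/(10 + q) = (252 + 489)/(10 + 79) = 741/89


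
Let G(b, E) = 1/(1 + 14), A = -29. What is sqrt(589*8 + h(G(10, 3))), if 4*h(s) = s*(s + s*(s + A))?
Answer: sqrt(954173715)/450 ≈ 68.644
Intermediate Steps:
G(b, E) = 1/15
h(s) = s*(s + s*(-29 + s))/4 (h(s) = (s*(s + s*(s - 29)))/4 = (s*(s + s*(-29 + s)))/4 = s*(s + s*(-29 + s))/4)
sqrt(589*8 + h(G(10, 3))) = sqrt(589*8 + (1/15)**2*(-28 + 1/15)/4) = sqrt(4712 + (1/4)*(1/225)*(-419/15)) = sqrt(4712 - 419/13500) = sqrt(63611581/13500) = sqrt(954173715)/450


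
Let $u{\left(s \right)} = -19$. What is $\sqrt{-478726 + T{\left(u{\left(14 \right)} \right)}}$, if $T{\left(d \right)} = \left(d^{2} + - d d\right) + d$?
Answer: $23 i \sqrt{905} \approx 691.91 i$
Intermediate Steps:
$T{\left(d \right)} = d$ ($T{\left(d \right)} = \left(d^{2} - d^{2}\right) + d = 0 + d = d$)
$\sqrt{-478726 + T{\left(u{\left(14 \right)} \right)}} = \sqrt{-478726 - 19} = \sqrt{-478745} = 23 i \sqrt{905}$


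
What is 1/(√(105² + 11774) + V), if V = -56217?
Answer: -8031/451475470 - √22799/3160328290 ≈ -1.7836e-5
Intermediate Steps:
1/(√(105² + 11774) + V) = 1/(√(105² + 11774) - 56217) = 1/(√(11025 + 11774) - 56217) = 1/(√22799 - 56217) = 1/(-56217 + √22799)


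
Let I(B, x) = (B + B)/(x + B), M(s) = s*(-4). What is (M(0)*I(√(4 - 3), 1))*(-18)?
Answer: 0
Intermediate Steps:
M(s) = -4*s
I(B, x) = 2*B/(B + x) (I(B, x) = (2*B)/(B + x) = 2*B/(B + x))
(M(0)*I(√(4 - 3), 1))*(-18) = ((-4*0)*(2*√(4 - 3)/(√(4 - 3) + 1)))*(-18) = (0*(2*√1/(√1 + 1)))*(-18) = (0*(2*1/(1 + 1)))*(-18) = (0*(2*1/2))*(-18) = (0*(2*1*(½)))*(-18) = (0*1)*(-18) = 0*(-18) = 0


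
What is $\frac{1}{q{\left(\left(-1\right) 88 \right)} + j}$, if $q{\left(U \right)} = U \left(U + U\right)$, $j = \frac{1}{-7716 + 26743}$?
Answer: $\frac{19027}{294690177} \approx 6.4566 \cdot 10^{-5}$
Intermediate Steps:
$j = \frac{1}{19027} \approx 5.2557 \cdot 10^{-5}$
$q{\left(U \right)} = 2 U^{2}$ ($q{\left(U \right)} = U 2 U = 2 U^{2}$)
$\frac{1}{q{\left(\left(-1\right) 88 \right)} + j} = \frac{1}{2 \left(\left(-1\right) 88\right)^{2} + \frac{1}{19027}} = \frac{1}{2 \left(-88\right)^{2} + \frac{1}{19027}} = \frac{1}{2 \cdot 7744 + \frac{1}{19027}} = \frac{1}{15488 + \frac{1}{19027}} = \frac{1}{\frac{294690177}{19027}} = \frac{19027}{294690177}$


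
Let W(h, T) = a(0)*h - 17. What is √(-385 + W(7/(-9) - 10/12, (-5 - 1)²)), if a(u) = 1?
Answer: I*√14530/6 ≈ 20.09*I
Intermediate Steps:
W(h, T) = -17 + h (W(h, T) = 1*h - 17 = h - 17 = -17 + h)
√(-385 + W(7/(-9) - 10/12, (-5 - 1)²)) = √(-385 + (-17 + (7/(-9) - 10/12))) = √(-385 + (-17 + (7*(-⅑) - 10*1/12))) = √(-385 + (-17 + (-7/9 - ⅚))) = √(-385 + (-17 - 29/18)) = √(-385 - 335/18) = √(-7265/18) = I*√14530/6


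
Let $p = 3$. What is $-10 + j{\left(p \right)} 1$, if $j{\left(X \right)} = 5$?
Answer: $-5$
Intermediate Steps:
$-10 + j{\left(p \right)} 1 = -10 + 5 \cdot 1 = -10 + 5 = -5$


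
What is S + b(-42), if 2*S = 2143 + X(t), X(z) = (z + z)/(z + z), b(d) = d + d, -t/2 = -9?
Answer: 988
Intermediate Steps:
t = 18 (t = -2*(-9) = 18)
b(d) = 2*d
X(z) = 1 (X(z) = (2*z)/((2*z)) = (2*z)*(1/(2*z)) = 1)
S = 1072 (S = (2143 + 1)/2 = (½)*2144 = 1072)
S + b(-42) = 1072 + 2*(-42) = 1072 - 84 = 988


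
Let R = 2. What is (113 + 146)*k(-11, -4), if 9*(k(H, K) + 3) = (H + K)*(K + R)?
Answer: 259/3 ≈ 86.333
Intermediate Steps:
k(H, K) = -3 + (2 + K)*(H + K)/9 (k(H, K) = -3 + ((H + K)*(K + 2))/9 = -3 + ((H + K)*(2 + K))/9 = -3 + ((2 + K)*(H + K))/9 = -3 + (2 + K)*(H + K)/9)
(113 + 146)*k(-11, -4) = (113 + 146)*(-3 + (⅑)*(-4)² + (2/9)*(-11) + (2/9)*(-4) + (⅑)*(-11)*(-4)) = 259*(-3 + (⅑)*16 - 22/9 - 8/9 + 44/9) = 259*(-3 + 16/9 - 22/9 - 8/9 + 44/9) = 259*(⅓) = 259/3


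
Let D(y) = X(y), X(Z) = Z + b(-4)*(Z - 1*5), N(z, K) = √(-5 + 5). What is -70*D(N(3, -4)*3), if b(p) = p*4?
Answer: -5600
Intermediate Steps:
N(z, K) = 0 (N(z, K) = √0 = 0)
b(p) = 4*p
X(Z) = 80 - 15*Z (X(Z) = Z + (4*(-4))*(Z - 1*5) = Z - 16*(Z - 5) = Z - 16*(-5 + Z) = Z + (80 - 16*Z) = 80 - 15*Z)
D(y) = 80 - 15*y
-70*D(N(3, -4)*3) = -70*(80 - 0*3) = -70*(80 - 15*0) = -70*(80 + 0) = -70*80 = -5600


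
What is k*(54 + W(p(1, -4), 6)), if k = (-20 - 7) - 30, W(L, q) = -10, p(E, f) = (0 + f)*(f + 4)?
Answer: -2508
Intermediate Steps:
p(E, f) = f*(4 + f)
k = -57 (k = -27 - 30 = -57)
k*(54 + W(p(1, -4), 6)) = -57*(54 - 10) = -57*44 = -2508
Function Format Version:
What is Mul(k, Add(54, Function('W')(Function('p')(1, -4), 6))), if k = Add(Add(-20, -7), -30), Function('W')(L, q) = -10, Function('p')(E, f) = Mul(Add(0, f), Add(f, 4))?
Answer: -2508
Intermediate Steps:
Function('p')(E, f) = Mul(f, Add(4, f))
k = -57 (k = Add(-27, -30) = -57)
Mul(k, Add(54, Function('W')(Function('p')(1, -4), 6))) = Mul(-57, Add(54, -10)) = Mul(-57, 44) = -2508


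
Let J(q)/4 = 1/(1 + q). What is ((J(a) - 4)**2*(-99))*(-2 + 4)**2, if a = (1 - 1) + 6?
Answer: -228096/49 ≈ -4655.0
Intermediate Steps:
a = 6 (a = 0 + 6 = 6)
J(q) = 4/(1 + q)
((J(a) - 4)**2*(-99))*(-2 + 4)**2 = ((4/(1 + 6) - 4)**2*(-99))*(-2 + 4)**2 = ((4/7 - 4)**2*(-99))*2**2 = ((4*(1/7) - 4)**2*(-99))*4 = ((4/7 - 4)**2*(-99))*4 = ((-24/7)**2*(-99))*4 = ((576/49)*(-99))*4 = -57024/49*4 = -228096/49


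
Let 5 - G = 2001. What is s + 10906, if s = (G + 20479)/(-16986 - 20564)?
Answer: 409501817/37550 ≈ 10906.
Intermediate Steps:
G = -1996 (G = 5 - 1*2001 = 5 - 2001 = -1996)
s = -18483/37550 (s = (-1996 + 20479)/(-16986 - 20564) = 18483/(-37550) = 18483*(-1/37550) = -18483/37550 ≈ -0.49222)
s + 10906 = -18483/37550 + 10906 = 409501817/37550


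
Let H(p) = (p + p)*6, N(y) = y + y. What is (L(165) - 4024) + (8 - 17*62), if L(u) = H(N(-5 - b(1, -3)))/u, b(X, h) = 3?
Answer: -278914/55 ≈ -5071.2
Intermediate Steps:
N(y) = 2*y
H(p) = 12*p (H(p) = (2*p)*6 = 12*p)
L(u) = -192/u (L(u) = (12*(2*(-5 - 1*3)))/u = (12*(2*(-5 - 3)))/u = (12*(2*(-8)))/u = (12*(-16))/u = -192/u)
(L(165) - 4024) + (8 - 17*62) = (-192/165 - 4024) + (8 - 17*62) = (-192*1/165 - 4024) + (8 - 1054) = (-64/55 - 4024) - 1046 = -221384/55 - 1046 = -278914/55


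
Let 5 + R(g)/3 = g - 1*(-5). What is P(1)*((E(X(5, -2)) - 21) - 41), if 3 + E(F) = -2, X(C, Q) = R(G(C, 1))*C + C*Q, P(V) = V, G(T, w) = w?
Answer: -67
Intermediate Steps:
R(g) = 3*g (R(g) = -15 + 3*(g - 1*(-5)) = -15 + 3*(g + 5) = -15 + 3*(5 + g) = -15 + (15 + 3*g) = 3*g)
X(C, Q) = 3*C + C*Q (X(C, Q) = (3*1)*C + C*Q = 3*C + C*Q)
E(F) = -5 (E(F) = -3 - 2 = -5)
P(1)*((E(X(5, -2)) - 21) - 41) = 1*((-5 - 21) - 41) = 1*(-26 - 41) = 1*(-67) = -67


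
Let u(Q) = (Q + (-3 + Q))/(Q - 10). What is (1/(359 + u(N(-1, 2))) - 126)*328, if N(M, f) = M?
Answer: -81703652/1977 ≈ -41327.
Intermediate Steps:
u(Q) = (-3 + 2*Q)/(-10 + Q)
(1/(359 + u(N(-1, 2))) - 126)*328 = (1/(359 + (-3 + 2*(-1))/(-10 - 1)) - 126)*328 = (1/(359 + (-3 - 2)/(-11)) - 126)*328 = (1/(359 - 1/11*(-5)) - 126)*328 = (1/(359 + 5/11) - 126)*328 = (1/(3954/11) - 126)*328 = (11/3954 - 126)*328 = -498193/3954*328 = -81703652/1977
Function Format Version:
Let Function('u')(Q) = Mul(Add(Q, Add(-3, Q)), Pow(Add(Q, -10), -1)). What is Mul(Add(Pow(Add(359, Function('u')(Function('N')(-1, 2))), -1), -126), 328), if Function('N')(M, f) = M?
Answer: Rational(-81703652, 1977) ≈ -41327.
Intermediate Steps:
Function('u')(Q) = Mul(Pow(Add(-10, Q), -1), Add(-3, Mul(2, Q))) (Function('u')(Q) = Mul(Add(-3, Mul(2, Q)), Pow(Add(-10, Q), -1)) = Mul(Pow(Add(-10, Q), -1), Add(-3, Mul(2, Q))))
Mul(Add(Pow(Add(359, Function('u')(Function('N')(-1, 2))), -1), -126), 328) = Mul(Add(Pow(Add(359, Mul(Pow(Add(-10, -1), -1), Add(-3, Mul(2, -1)))), -1), -126), 328) = Mul(Add(Pow(Add(359, Mul(Pow(-11, -1), Add(-3, -2))), -1), -126), 328) = Mul(Add(Pow(Add(359, Mul(Rational(-1, 11), -5)), -1), -126), 328) = Mul(Add(Pow(Add(359, Rational(5, 11)), -1), -126), 328) = Mul(Add(Pow(Rational(3954, 11), -1), -126), 328) = Mul(Add(Rational(11, 3954), -126), 328) = Mul(Rational(-498193, 3954), 328) = Rational(-81703652, 1977)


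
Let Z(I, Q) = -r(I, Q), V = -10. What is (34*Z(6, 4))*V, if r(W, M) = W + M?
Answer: 3400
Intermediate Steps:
r(W, M) = M + W
Z(I, Q) = -I - Q (Z(I, Q) = -(Q + I) = -(I + Q) = -I - Q)
(34*Z(6, 4))*V = (34*(-1*6 - 1*4))*(-10) = (34*(-6 - 4))*(-10) = (34*(-10))*(-10) = -340*(-10) = 3400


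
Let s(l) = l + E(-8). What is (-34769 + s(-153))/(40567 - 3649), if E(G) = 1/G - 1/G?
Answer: -17461/18459 ≈ -0.94593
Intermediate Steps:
E(G) = 0 (E(G) = 1/G - 1/G = 0)
s(l) = l (s(l) = l + 0 = l)
(-34769 + s(-153))/(40567 - 3649) = (-34769 - 153)/(40567 - 3649) = -34922/36918 = -34922*1/36918 = -17461/18459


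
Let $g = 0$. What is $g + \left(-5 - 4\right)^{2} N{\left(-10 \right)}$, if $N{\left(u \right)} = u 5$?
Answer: $-4050$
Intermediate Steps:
$N{\left(u \right)} = 5 u$
$g + \left(-5 - 4\right)^{2} N{\left(-10 \right)} = 0 + \left(-5 - 4\right)^{2} \cdot 5 \left(-10\right) = 0 + \left(-9\right)^{2} \left(-50\right) = 0 + 81 \left(-50\right) = 0 - 4050 = -4050$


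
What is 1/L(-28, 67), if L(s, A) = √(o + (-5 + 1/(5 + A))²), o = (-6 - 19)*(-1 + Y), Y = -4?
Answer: 72*√776881/776881 ≈ 0.081687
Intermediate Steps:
o = 125 (o = (-6 - 19)*(-1 - 4) = -25*(-5) = 125)
L(s, A) = √(125 + (-5 + 1/(5 + A))²)
1/L(-28, 67) = 1/(√(125 + (24 + 5*67)²/(5 + 67)²)) = 1/(√(125 + (24 + 335)²/72²)) = 1/(√(125 + (1/5184)*359²)) = 1/(√(125 + (1/5184)*128881)) = 1/(√(125 + 128881/5184)) = 1/(√(776881/5184)) = 1/(√776881/72) = 72*√776881/776881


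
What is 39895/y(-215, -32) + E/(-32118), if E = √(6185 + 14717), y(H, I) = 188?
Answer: 39895/188 - √20902/32118 ≈ 212.20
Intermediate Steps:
E = √20902 ≈ 144.58
39895/y(-215, -32) + E/(-32118) = 39895/188 + √20902/(-32118) = 39895*(1/188) + √20902*(-1/32118) = 39895/188 - √20902/32118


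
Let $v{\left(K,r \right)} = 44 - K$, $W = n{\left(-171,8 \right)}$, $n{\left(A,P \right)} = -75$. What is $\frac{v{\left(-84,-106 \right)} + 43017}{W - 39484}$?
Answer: $- \frac{43145}{39559} \approx -1.0906$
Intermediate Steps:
$W = -75$
$\frac{v{\left(-84,-106 \right)} + 43017}{W - 39484} = \frac{\left(44 - -84\right) + 43017}{-75 - 39484} = \frac{\left(44 + 84\right) + 43017}{-39559} = \left(128 + 43017\right) \left(- \frac{1}{39559}\right) = 43145 \left(- \frac{1}{39559}\right) = - \frac{43145}{39559}$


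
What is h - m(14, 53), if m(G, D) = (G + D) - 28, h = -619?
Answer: -658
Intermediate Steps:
m(G, D) = -28 + D + G (m(G, D) = (D + G) - 28 = -28 + D + G)
h - m(14, 53) = -619 - (-28 + 53 + 14) = -619 - 1*39 = -619 - 39 = -658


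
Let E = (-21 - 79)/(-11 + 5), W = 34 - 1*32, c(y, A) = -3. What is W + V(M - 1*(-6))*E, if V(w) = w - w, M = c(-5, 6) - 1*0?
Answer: 2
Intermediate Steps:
W = 2 (W = 34 - 32 = 2)
M = -3 (M = -3 - 1*0 = -3 + 0 = -3)
E = 50/3 (E = -100/(-6) = -100*(-1/6) = 50/3 ≈ 16.667)
V(w) = 0
W + V(M - 1*(-6))*E = 2 + 0*(50/3) = 2 + 0 = 2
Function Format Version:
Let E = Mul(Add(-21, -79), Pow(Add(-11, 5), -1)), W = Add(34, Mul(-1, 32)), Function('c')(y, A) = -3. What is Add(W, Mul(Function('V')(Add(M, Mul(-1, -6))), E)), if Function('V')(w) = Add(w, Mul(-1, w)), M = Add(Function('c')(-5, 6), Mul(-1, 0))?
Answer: 2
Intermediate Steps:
W = 2 (W = Add(34, -32) = 2)
M = -3 (M = Add(-3, Mul(-1, 0)) = Add(-3, 0) = -3)
E = Rational(50, 3) (E = Mul(-100, Pow(-6, -1)) = Mul(-100, Rational(-1, 6)) = Rational(50, 3) ≈ 16.667)
Function('V')(w) = 0
Add(W, Mul(Function('V')(Add(M, Mul(-1, -6))), E)) = Add(2, Mul(0, Rational(50, 3))) = Add(2, 0) = 2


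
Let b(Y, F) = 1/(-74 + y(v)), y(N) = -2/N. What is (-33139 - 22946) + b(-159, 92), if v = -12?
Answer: -24845661/443 ≈ -56085.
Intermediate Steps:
b(Y, F) = -6/443 (b(Y, F) = 1/(-74 - 2/(-12)) = 1/(-74 - 2*(-1/12)) = 1/(-74 + ⅙) = 1/(-443/6) = -6/443)
(-33139 - 22946) + b(-159, 92) = (-33139 - 22946) - 6/443 = -56085 - 6/443 = -24845661/443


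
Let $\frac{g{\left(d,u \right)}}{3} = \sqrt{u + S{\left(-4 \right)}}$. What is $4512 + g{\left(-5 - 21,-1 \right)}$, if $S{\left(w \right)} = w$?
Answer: $4512 + 3 i \sqrt{5} \approx 4512.0 + 6.7082 i$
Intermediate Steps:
$g{\left(d,u \right)} = 3 \sqrt{-4 + u}$ ($g{\left(d,u \right)} = 3 \sqrt{u - 4} = 3 \sqrt{-4 + u}$)
$4512 + g{\left(-5 - 21,-1 \right)} = 4512 + 3 \sqrt{-4 - 1} = 4512 + 3 \sqrt{-5} = 4512 + 3 i \sqrt{5}$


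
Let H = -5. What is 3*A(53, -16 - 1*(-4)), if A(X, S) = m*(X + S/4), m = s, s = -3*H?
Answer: 2250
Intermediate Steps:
s = 15 (s = -3*(-5) = 15)
m = 15
A(X, S) = 15*X + 15*S/4 (A(X, S) = 15*(X + S/4) = 15*X + 15*S/4)
3*A(53, -16 - 1*(-4)) = 3*(15*53 + 15*(-16 - 1*(-4))/4) = 3*(795 + 15*(-16 + 4)/4) = 3*(795 + (15/4)*(-12)) = 3*(795 - 45) = 3*750 = 2250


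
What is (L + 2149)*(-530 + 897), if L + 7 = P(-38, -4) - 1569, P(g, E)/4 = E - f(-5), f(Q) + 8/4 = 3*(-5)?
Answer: 229375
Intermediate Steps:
f(Q) = -17 (f(Q) = -2 + 3*(-5) = -2 - 15 = -17)
P(g, E) = 68 + 4*E (P(g, E) = 4*(E - 1*(-17)) = 4*(E + 17) = 4*(17 + E) = 68 + 4*E)
L = -1524 (L = -7 + ((68 + 4*(-4)) - 1569) = -7 + ((68 - 16) - 1569) = -7 + (52 - 1569) = -7 - 1517 = -1524)
(L + 2149)*(-530 + 897) = (-1524 + 2149)*(-530 + 897) = 625*367 = 229375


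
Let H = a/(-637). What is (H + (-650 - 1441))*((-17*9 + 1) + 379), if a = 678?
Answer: -302510415/637 ≈ -4.7490e+5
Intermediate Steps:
H = -678/637 (H = 678/(-637) = 678*(-1/637) = -678/637 ≈ -1.0644)
(H + (-650 - 1441))*((-17*9 + 1) + 379) = (-678/637 + (-650 - 1441))*((-17*9 + 1) + 379) = (-678/637 - 2091)*((-153 + 1) + 379) = -1332645*(-152 + 379)/637 = -1332645/637*227 = -302510415/637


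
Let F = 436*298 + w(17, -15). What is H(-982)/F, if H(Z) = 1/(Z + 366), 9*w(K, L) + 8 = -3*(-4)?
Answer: -9/720323296 ≈ -1.2494e-8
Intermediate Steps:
w(K, L) = 4/9 (w(K, L) = -8/9 + (-3*(-4))/9 = -8/9 + (1/9)*12 = -8/9 + 4/3 = 4/9)
H(Z) = 1/(366 + Z)
F = 1169356/9 (F = 436*298 + 4/9 = 129928 + 4/9 = 1169356/9 ≈ 1.2993e+5)
H(-982)/F = 1/((366 - 982)*(1169356/9)) = (9/1169356)/(-616) = -1/616*9/1169356 = -9/720323296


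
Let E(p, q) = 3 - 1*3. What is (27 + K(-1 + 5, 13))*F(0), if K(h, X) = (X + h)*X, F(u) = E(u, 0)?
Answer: 0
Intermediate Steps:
E(p, q) = 0 (E(p, q) = 3 - 3 = 0)
F(u) = 0
K(h, X) = X*(X + h)
(27 + K(-1 + 5, 13))*F(0) = (27 + 13*(13 + (-1 + 5)))*0 = (27 + 13*(13 + 4))*0 = (27 + 13*17)*0 = (27 + 221)*0 = 248*0 = 0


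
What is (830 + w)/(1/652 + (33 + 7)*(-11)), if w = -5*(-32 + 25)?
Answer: -563980/286879 ≈ -1.9659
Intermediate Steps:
w = 35 (w = -5*(-7) = 35)
(830 + w)/(1/652 + (33 + 7)*(-11)) = (830 + 35)/(1/652 + (33 + 7)*(-11)) = 865/(1/652 + 40*(-11)) = 865/(1/652 - 440) = 865/(-286879/652) = 865*(-652/286879) = -563980/286879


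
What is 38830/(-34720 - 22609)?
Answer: -38830/57329 ≈ -0.67732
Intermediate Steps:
38830/(-34720 - 22609) = 38830/(-57329) = 38830*(-1/57329) = -38830/57329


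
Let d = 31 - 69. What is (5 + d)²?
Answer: 1089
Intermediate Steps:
d = -38
(5 + d)² = (5 - 38)² = (-33)² = 1089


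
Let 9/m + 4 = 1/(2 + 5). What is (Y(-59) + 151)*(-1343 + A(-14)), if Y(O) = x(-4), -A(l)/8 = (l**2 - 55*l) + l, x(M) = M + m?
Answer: -3888206/3 ≈ -1.2961e+6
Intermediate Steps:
m = -7/3 (m = 9/(-4 + 1/(2 + 5)) = 9/(-4 + 1/7) = 9/(-27/7) = 9*(-7/27) = -7/3 ≈ -2.3333)
x(M) = -7/3 + M (x(M) = M - 7/3 = -7/3 + M)
A(l) = -8*l**2 + 432*l (A(l) = -8*((l**2 - 55*l) + l) = -8*(l**2 - 54*l) = -8*l**2 + 432*l)
Y(O) = -19/3 (Y(O) = -7/3 - 4 = -19/3)
(Y(-59) + 151)*(-1343 + A(-14)) = (-19/3 + 151)*(-1343 + 8*(-14)*(54 - 1*(-14))) = 434*(-1343 + 8*(-14)*(54 + 14))/3 = 434*(-1343 + 8*(-14)*68)/3 = 434*(-1343 - 7616)/3 = (434/3)*(-8959) = -3888206/3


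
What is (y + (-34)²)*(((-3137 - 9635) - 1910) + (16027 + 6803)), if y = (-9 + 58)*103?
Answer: 50542044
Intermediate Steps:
y = 5047 (y = 49*103 = 5047)
(y + (-34)²)*(((-3137 - 9635) - 1910) + (16027 + 6803)) = (5047 + (-34)²)*(((-3137 - 9635) - 1910) + (16027 + 6803)) = (5047 + 1156)*((-12772 - 1910) + 22830) = 6203*(-14682 + 22830) = 6203*8148 = 50542044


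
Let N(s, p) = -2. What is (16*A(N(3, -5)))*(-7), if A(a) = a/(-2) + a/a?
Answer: -224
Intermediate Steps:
A(a) = 1 - a/2 (A(a) = a*(-1/2) + 1 = -a/2 + 1 = 1 - a/2)
(16*A(N(3, -5)))*(-7) = (16*(1 - 1/2*(-2)))*(-7) = (16*(1 + 1))*(-7) = (16*2)*(-7) = 32*(-7) = -224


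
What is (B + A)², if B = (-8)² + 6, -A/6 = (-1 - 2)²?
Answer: 256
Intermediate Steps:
A = -54 (A = -6*(-1 - 2)² = -6*(-3)² = -6*9 = -54)
B = 70 (B = 64 + 6 = 70)
(B + A)² = (70 - 54)² = 16² = 256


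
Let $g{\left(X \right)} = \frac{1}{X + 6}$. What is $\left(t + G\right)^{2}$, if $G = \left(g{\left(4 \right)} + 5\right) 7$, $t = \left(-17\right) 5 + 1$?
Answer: $\frac{233289}{100} \approx 2332.9$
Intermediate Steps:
$g{\left(X \right)} = \frac{1}{6 + X}$
$t = -84$ ($t = -85 + 1 = -84$)
$G = \frac{357}{10}$ ($G = \left(\frac{1}{6 + 4} + 5\right) 7 = \left(\frac{1}{10} + 5\right) 7 = \frac{51}{10} \cdot 7 = \frac{357}{10} \approx 35.7$)
$\left(t + G\right)^{2} = \left(-84 + \frac{357}{10}\right)^{2} = \left(- \frac{483}{10}\right)^{2} = \frac{233289}{100}$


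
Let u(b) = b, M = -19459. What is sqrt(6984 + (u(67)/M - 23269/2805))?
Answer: sqrt(171754947079713030)/4962045 ≈ 83.521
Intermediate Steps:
sqrt(6984 + (u(67)/M - 23269/2805)) = sqrt(6984 + (67/(-19459) - 23269/2805)) = sqrt(6984 + (67*(-1/19459) - 23269*1/2805)) = sqrt(6984 + (-67/19459 - 23269/2805)) = sqrt(6984 - 41179946/4962045) = sqrt(34613742334/4962045) = sqrt(171754947079713030)/4962045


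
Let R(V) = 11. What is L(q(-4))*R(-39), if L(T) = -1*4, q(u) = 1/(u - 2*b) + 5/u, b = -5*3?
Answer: -44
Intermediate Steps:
b = -15
q(u) = 1/(30 + u) + 5/u (q(u) = 1/(u - 2*(-15)) + 5/u = 1/(u + 30) + 5/u = 1/(30 + u) + 5/u)
L(T) = -4
L(q(-4))*R(-39) = -4*11 = -44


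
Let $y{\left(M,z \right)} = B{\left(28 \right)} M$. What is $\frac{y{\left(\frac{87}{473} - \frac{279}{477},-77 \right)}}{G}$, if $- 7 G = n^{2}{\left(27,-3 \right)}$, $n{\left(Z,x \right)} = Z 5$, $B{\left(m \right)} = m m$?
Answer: $\frac{55165376}{456882525} \approx 0.12074$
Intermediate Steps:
$B{\left(m \right)} = m^{2}$
$n{\left(Z,x \right)} = 5 Z$
$G = - \frac{18225}{7}$ ($G = - \frac{\left(5 \cdot 27\right)^{2}}{7} = - \frac{135^{2}}{7} = \left(- \frac{1}{7}\right) 18225 = - \frac{18225}{7} \approx -2603.6$)
$y{\left(M,z \right)} = 784 M$ ($y{\left(M,z \right)} = 28^{2} M = 784 M$)
$\frac{y{\left(\frac{87}{473} - \frac{279}{477},-77 \right)}}{G} = \frac{784 \left(\frac{87}{473} - \frac{279}{477}\right)}{- \frac{18225}{7}} = 784 \left(87 \cdot \frac{1}{473} - \frac{31}{53}\right) \left(- \frac{7}{18225}\right) = 784 \left(\frac{87}{473} - \frac{31}{53}\right) \left(- \frac{7}{18225}\right) = 784 \left(- \frac{10052}{25069}\right) \left(- \frac{7}{18225}\right) = \left(- \frac{7880768}{25069}\right) \left(- \frac{7}{18225}\right) = \frac{55165376}{456882525}$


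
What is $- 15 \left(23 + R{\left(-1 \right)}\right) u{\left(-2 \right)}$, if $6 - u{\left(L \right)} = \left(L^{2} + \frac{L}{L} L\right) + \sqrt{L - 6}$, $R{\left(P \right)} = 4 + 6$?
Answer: $-1980 + 990 i \sqrt{2} \approx -1980.0 + 1400.1 i$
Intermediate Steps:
$R{\left(P \right)} = 10$
$u{\left(L \right)} = 6 - L - L^{2} - \sqrt{-6 + L}$ ($u{\left(L \right)} = 6 - \left(\left(L^{2} + \frac{L}{L} L\right) + \sqrt{L - 6}\right) = 6 - \left(\left(L^{2} + 1 L\right) + \sqrt{-6 + L}\right) = 6 - \left(\left(L^{2} + L\right) + \sqrt{-6 + L}\right) = 6 - \left(\left(L + L^{2}\right) + \sqrt{-6 + L}\right) = 6 - \left(L + L^{2} + \sqrt{-6 + L}\right) = 6 - L - L^{2} - \sqrt{-6 + L}$)
$- 15 \left(23 + R{\left(-1 \right)}\right) u{\left(-2 \right)} = - 15 \left(23 + 10\right) \left(6 - -2 - \left(-2\right)^{2} - \sqrt{-6 - 2}\right) = \left(-15\right) 33 \left(6 + 2 - 4 - \sqrt{-8}\right) = - 495 \left(6 + 2 - 4 - 2 i \sqrt{2}\right) = - 495 \left(4 - 2 i \sqrt{2}\right) = -1980 + 990 i \sqrt{2}$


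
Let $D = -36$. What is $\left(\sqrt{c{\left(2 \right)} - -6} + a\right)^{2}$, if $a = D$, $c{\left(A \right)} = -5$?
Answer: $1225$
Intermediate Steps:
$a = -36$
$\left(\sqrt{c{\left(2 \right)} - -6} + a\right)^{2} = \left(\sqrt{-5 - -6} - 36\right)^{2} = \left(\sqrt{-5 + 6} - 36\right)^{2} = \left(\sqrt{1} - 36\right)^{2} = \left(1 - 36\right)^{2} = \left(-35\right)^{2} = 1225$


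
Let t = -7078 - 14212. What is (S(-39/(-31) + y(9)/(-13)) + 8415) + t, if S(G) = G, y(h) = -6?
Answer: -5187932/403 ≈ -12873.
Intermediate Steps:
t = -21290
(S(-39/(-31) + y(9)/(-13)) + 8415) + t = ((-39/(-31) - 6/(-13)) + 8415) - 21290 = ((-39*(-1/31) - 6*(-1/13)) + 8415) - 21290 = ((39/31 + 6/13) + 8415) - 21290 = (693/403 + 8415) - 21290 = 3391938/403 - 21290 = -5187932/403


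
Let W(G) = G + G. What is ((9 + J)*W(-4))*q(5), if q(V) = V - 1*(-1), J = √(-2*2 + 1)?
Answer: -432 - 48*I*√3 ≈ -432.0 - 83.138*I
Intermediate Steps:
W(G) = 2*G
J = I*√3 (J = √(-4 + 1) = √(-3) = I*√3 ≈ 1.732*I)
q(V) = 1 + V (q(V) = V + 1 = 1 + V)
((9 + J)*W(-4))*q(5) = ((9 + I*√3)*(2*(-4)))*(1 + 5) = ((9 + I*√3)*(-8))*6 = (-72 - 8*I*√3)*6 = -432 - 48*I*√3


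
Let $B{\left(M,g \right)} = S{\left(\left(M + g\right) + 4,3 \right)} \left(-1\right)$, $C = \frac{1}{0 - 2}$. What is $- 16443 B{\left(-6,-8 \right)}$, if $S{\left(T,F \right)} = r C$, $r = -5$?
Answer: $\frac{82215}{2} \approx 41108.0$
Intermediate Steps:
$C = - \frac{1}{2}$ ($C = \frac{1}{-2} = - \frac{1}{2} \approx -0.5$)
$S{\left(T,F \right)} = \frac{5}{2}$ ($S{\left(T,F \right)} = \left(-5\right) \left(- \frac{1}{2}\right) = \frac{5}{2}$)
$B{\left(M,g \right)} = - \frac{5}{2}$ ($B{\left(M,g \right)} = \frac{5}{2} \left(-1\right) = - \frac{5}{2}$)
$- 16443 B{\left(-6,-8 \right)} = \left(-16443\right) \left(- \frac{5}{2}\right) = \frac{82215}{2}$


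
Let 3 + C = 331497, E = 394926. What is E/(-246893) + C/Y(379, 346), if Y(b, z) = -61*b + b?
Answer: -15137360897/935724470 ≈ -16.177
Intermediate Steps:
C = 331494 (C = -3 + 331497 = 331494)
Y(b, z) = -60*b
E/(-246893) + C/Y(379, 346) = 394926/(-246893) + 331494/((-60*379)) = 394926*(-1/246893) + 331494/(-22740) = -394926/246893 + 331494*(-1/22740) = -394926/246893 - 55249/3790 = -15137360897/935724470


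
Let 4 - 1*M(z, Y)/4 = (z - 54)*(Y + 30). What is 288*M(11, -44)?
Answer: -688896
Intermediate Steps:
M(z, Y) = 16 - 4*(-54 + z)*(30 + Y) (M(z, Y) = 16 - 4*(z - 54)*(Y + 30) = 16 - 4*(-54 + z)*(30 + Y))
288*M(11, -44) = 288*(6496 - 120*11 + 216*(-44) - 4*(-44)*11) = 288*(6496 - 1320 - 9504 + 1936) = 288*(-2392) = -688896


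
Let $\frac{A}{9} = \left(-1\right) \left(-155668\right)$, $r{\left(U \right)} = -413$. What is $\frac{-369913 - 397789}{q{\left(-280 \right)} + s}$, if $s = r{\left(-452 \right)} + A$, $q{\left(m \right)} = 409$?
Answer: $- \frac{383851}{700504} \approx -0.54796$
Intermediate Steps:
$A = 1401012$ ($A = 9 \left(\left(-1\right) \left(-155668\right)\right) = 9 \cdot 155668 = 1401012$)
$s = 1400599$ ($s = -413 + 1401012 = 1400599$)
$\frac{-369913 - 397789}{q{\left(-280 \right)} + s} = \frac{-369913 - 397789}{409 + 1400599} = - \frac{767702}{1401008} = \left(-767702\right) \frac{1}{1401008} = - \frac{383851}{700504}$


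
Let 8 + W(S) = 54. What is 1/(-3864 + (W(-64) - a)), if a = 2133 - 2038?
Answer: -1/3913 ≈ -0.00025556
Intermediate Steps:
a = 95
W(S) = 46 (W(S) = -8 + 54 = 46)
1/(-3864 + (W(-64) - a)) = 1/(-3864 + (46 - 1*95)) = 1/(-3864 + (46 - 95)) = 1/(-3864 - 49) = 1/(-3913) = -1/3913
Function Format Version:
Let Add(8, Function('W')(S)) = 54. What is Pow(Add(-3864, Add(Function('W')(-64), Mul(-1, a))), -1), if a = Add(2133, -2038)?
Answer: Rational(-1, 3913) ≈ -0.00025556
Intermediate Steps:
a = 95
Function('W')(S) = 46 (Function('W')(S) = Add(-8, 54) = 46)
Pow(Add(-3864, Add(Function('W')(-64), Mul(-1, a))), -1) = Pow(Add(-3864, Add(46, Mul(-1, 95))), -1) = Pow(Add(-3864, Add(46, -95)), -1) = Pow(Add(-3864, -49), -1) = Pow(-3913, -1) = Rational(-1, 3913)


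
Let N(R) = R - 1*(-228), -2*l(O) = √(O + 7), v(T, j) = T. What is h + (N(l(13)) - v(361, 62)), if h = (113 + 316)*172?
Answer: 73655 - √5 ≈ 73653.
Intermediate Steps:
l(O) = -√(7 + O)/2 (l(O) = -√(O + 7)/2 = -√(7 + O)/2)
N(R) = 228 + R (N(R) = R + 228 = 228 + R)
h = 73788 (h = 429*172 = 73788)
h + (N(l(13)) - v(361, 62)) = 73788 + ((228 - √(7 + 13)/2) - 1*361) = 73788 + ((228 - √5) - 361) = 73788 + (-133 - √5) = 73655 - √5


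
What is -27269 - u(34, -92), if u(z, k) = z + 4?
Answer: -27307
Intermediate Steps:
u(z, k) = 4 + z
-27269 - u(34, -92) = -27269 - (4 + 34) = -27269 - 1*38 = -27269 - 38 = -27307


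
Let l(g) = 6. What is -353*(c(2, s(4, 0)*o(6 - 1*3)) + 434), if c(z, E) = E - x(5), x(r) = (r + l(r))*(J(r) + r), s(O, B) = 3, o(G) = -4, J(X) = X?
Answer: -110136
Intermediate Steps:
x(r) = 2*r*(6 + r) (x(r) = (r + 6)*(r + r) = (6 + r)*(2*r) = 2*r*(6 + r))
c(z, E) = -110 + E (c(z, E) = E - 2*5*(6 + 5) = E - 2*5*11 = E - 1*110 = E - 110 = -110 + E)
-353*(c(2, s(4, 0)*o(6 - 1*3)) + 434) = -353*((-110 + 3*(-4)) + 434) = -353*((-110 - 12) + 434) = -353*(-122 + 434) = -353*312 = -110136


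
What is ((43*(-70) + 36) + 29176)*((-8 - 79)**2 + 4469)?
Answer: 315419676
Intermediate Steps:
((43*(-70) + 36) + 29176)*((-8 - 79)**2 + 4469) = ((-3010 + 36) + 29176)*((-87)**2 + 4469) = (-2974 + 29176)*(7569 + 4469) = 26202*12038 = 315419676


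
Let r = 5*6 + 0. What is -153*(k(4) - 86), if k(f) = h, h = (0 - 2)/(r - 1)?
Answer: 381888/29 ≈ 13169.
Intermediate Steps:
r = 30 (r = 30 + 0 = 30)
h = -2/29 (h = (0 - 2)/(30 - 1) = -2/29 ≈ -0.068966)
k(f) = -2/29
-153*(k(4) - 86) = -153*(-2/29 - 86) = -153*(-2496/29) = 381888/29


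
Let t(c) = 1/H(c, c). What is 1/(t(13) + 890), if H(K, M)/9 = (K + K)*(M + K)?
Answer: 6084/5414761 ≈ 0.0011236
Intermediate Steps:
H(K, M) = 18*K*(K + M) (H(K, M) = 9*((K + K)*(M + K)) = 9*((2*K)*(K + M)) = 9*(2*K*(K + M)) = 18*K*(K + M))
t(c) = 1/(36*c²) (t(c) = 1/(18*c*(c + c)) = 1/(18*c*(2*c)) = 1/(36*c²))
1/(t(13) + 890) = 1/((1/36)/13² + 890) = 1/((1/36)*(1/169) + 890) = 1/(1/6084 + 890) = 1/(5414761/6084) = 6084/5414761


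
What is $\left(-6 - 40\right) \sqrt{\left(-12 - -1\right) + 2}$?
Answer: $- 138 i \approx - 138.0 i$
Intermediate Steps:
$\left(-6 - 40\right) \sqrt{\left(-12 - -1\right) + 2} = - 46 \sqrt{\left(-12 + 1\right) + 2} = - 46 \sqrt{-11 + 2} = - 46 \sqrt{-9} = - 46 \cdot 3 i = - 138 i$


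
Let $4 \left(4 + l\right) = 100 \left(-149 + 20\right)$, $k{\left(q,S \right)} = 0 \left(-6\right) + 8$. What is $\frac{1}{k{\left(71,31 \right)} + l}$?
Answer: $- \frac{1}{3221} \approx -0.00031046$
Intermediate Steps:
$k{\left(q,S \right)} = 8$ ($k{\left(q,S \right)} = 0 + 8 = 8$)
$l = -3229$ ($l = -4 + \frac{100 \left(-149 + 20\right)}{4} = -4 + \frac{100 \left(-129\right)}{4} = -4 + \frac{1}{4} \left(-12900\right) = -4 - 3225 = -3229$)
$\frac{1}{k{\left(71,31 \right)} + l} = \frac{1}{8 - 3229} = \frac{1}{-3221} = - \frac{1}{3221}$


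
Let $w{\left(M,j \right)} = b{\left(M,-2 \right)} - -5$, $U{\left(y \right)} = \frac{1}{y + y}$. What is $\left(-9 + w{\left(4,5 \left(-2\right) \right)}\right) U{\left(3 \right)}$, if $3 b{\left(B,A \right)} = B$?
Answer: $- \frac{4}{9} \approx -0.44444$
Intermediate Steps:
$b{\left(B,A \right)} = \frac{B}{3}$
$U{\left(y \right)} = \frac{1}{2 y}$
$w{\left(M,j \right)} = 5 + \frac{M}{3}$ ($w{\left(M,j \right)} = \frac{M}{3} - -5 = \frac{M}{3} + 5 = 5 + \frac{M}{3}$)
$\left(-9 + w{\left(4,5 \left(-2\right) \right)}\right) U{\left(3 \right)} = \left(-9 + \left(5 + \frac{1}{3} \cdot 4\right)\right) \frac{1}{2 \cdot 3} = \left(-9 + \left(5 + \frac{4}{3}\right)\right) \frac{1}{2} \cdot \frac{1}{3} = \left(-9 + \frac{19}{3}\right) \frac{1}{6} = \left(- \frac{8}{3}\right) \frac{1}{6} = - \frac{4}{9}$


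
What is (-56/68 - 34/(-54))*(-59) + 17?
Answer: 13054/459 ≈ 28.440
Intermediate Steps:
(-56/68 - 34/(-54))*(-59) + 17 = (-56*1/68 - 34*(-1/54))*(-59) + 17 = (-14/17 + 17/27)*(-59) + 17 = -89/459*(-59) + 17 = 5251/459 + 17 = 13054/459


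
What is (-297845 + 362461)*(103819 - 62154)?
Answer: 2692225640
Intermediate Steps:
(-297845 + 362461)*(103819 - 62154) = 64616*41665 = 2692225640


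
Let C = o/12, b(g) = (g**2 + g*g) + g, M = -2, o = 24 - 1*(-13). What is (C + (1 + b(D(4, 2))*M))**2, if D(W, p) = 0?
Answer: 2401/144 ≈ 16.674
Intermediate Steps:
o = 37 (o = 24 + 13 = 37)
b(g) = g + 2*g**2 (b(g) = (g**2 + g**2) + g = 2*g**2 + g = g + 2*g**2)
C = 37/12 ≈ 3.0833
(C + (1 + b(D(4, 2))*M))**2 = (37/12 + (1 + (0*(1 + 2*0))*(-2)))**2 = (37/12 + (1 + (0*(1 + 0))*(-2)))**2 = (37/12 + (1 + (0*1)*(-2)))**2 = (37/12 + (1 + 0*(-2)))**2 = (37/12 + (1 + 0))**2 = (37/12 + 1)**2 = (49/12)**2 = 2401/144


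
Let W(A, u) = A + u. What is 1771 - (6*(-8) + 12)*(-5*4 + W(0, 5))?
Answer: 1231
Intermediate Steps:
1771 - (6*(-8) + 12)*(-5*4 + W(0, 5)) = 1771 - (6*(-8) + 12)*(-5*4 + (0 + 5)) = 1771 - (-48 + 12)*(-20 + 5) = 1771 - (-36)*(-15) = 1771 - 1*540 = 1771 - 540 = 1231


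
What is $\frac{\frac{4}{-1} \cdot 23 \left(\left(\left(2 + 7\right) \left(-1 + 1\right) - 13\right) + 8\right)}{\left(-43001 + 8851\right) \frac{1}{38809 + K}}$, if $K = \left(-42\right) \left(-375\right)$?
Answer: $- \frac{2509714}{3415} \approx -734.91$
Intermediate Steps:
$K = 15750$
$\frac{\frac{4}{-1} \cdot 23 \left(\left(\left(2 + 7\right) \left(-1 + 1\right) - 13\right) + 8\right)}{\left(-43001 + 8851\right) \frac{1}{38809 + K}} = \frac{\frac{4}{-1} \cdot 23 \left(\left(\left(2 + 7\right) \left(-1 + 1\right) - 13\right) + 8\right)}{\left(-43001 + 8851\right) \frac{1}{38809 + 15750}} = \frac{4 \left(-1\right) 23 \left(\left(9 \cdot 0 - 13\right) + 8\right)}{\left(-34150\right) \frac{1}{54559}} = \frac{\left(-4\right) 23 \left(\left(0 - 13\right) + 8\right)}{\left(-34150\right) \frac{1}{54559}} = \frac{\left(-92\right) \left(-13 + 8\right)}{- \frac{34150}{54559}} = \left(-92\right) \left(-5\right) \left(- \frac{54559}{34150}\right) = 460 \left(- \frac{54559}{34150}\right) = - \frac{2509714}{3415}$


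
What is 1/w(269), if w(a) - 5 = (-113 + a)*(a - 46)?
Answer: 1/34793 ≈ 2.8741e-5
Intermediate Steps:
w(a) = 5 + (-113 + a)*(-46 + a) (w(a) = 5 + (-113 + a)*(a - 46) = 5 + (-113 + a)*(-46 + a))
1/w(269) = 1/(5203 + 269² - 159*269) = 1/(5203 + 72361 - 42771) = 1/34793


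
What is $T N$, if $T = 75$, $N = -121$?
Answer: $-9075$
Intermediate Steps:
$T N = 75 \left(-121\right) = -9075$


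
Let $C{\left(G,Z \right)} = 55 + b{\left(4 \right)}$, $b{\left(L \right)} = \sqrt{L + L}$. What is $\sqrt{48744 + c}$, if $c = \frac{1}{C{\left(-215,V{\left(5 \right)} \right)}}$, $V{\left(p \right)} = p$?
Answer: $\frac{\sqrt{2680921 + 97488 \sqrt{2}}}{\sqrt{55 + 2 \sqrt{2}}} \approx 220.78$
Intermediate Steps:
$b{\left(L \right)} = \sqrt{2} \sqrt{L}$ ($b{\left(L \right)} = \sqrt{2 L} = \sqrt{2} \sqrt{L}$)
$C{\left(G,Z \right)} = 55 + 2 \sqrt{2}$ ($C{\left(G,Z \right)} = 55 + \sqrt{2} \sqrt{4} = 55 + \sqrt{2} \cdot 2 = 55 + 2 \sqrt{2}$)
$c = \frac{1}{55 + 2 \sqrt{2}} \approx 0.017293$
$\sqrt{48744 + c} = \sqrt{48744 + \left(\frac{55}{3017} - \frac{2 \sqrt{2}}{3017}\right)} = \sqrt{\frac{147060703}{3017} - \frac{2 \sqrt{2}}{3017}}$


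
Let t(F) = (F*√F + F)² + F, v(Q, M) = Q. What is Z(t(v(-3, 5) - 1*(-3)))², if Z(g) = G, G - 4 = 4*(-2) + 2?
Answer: 4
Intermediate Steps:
G = -2 (G = 4 + (4*(-2) + 2) = 4 + (-8 + 2) = 4 - 6 = -2)
t(F) = F + (F + F^(3/2))² (t(F) = (F^(3/2) + F)² + F = (F + F^(3/2))² + F = F + (F + F^(3/2))²)
Z(g) = -2
Z(t(v(-3, 5) - 1*(-3)))² = (-2)² = 4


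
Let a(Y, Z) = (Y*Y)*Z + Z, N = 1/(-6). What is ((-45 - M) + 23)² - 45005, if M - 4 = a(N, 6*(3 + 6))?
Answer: -153451/4 ≈ -38363.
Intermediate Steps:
N = -⅙ ≈ -0.16667
a(Y, Z) = Z + Z*Y² (a(Y, Z) = Y²*Z + Z = Z*Y² + Z = Z + Z*Y²)
M = 119/2 (M = 4 + (6*(3 + 6))*(1 + (-⅙)²) = 4 + (6*9)*(1 + 1/36) = 4 + 54*(37/36) = 4 + 111/2 = 119/2 ≈ 59.500)
((-45 - M) + 23)² - 45005 = ((-45 - 1*119/2) + 23)² - 45005 = ((-45 - 119/2) + 23)² - 45005 = (-209/2 + 23)² - 45005 = (-163/2)² - 45005 = 26569/4 - 45005 = -153451/4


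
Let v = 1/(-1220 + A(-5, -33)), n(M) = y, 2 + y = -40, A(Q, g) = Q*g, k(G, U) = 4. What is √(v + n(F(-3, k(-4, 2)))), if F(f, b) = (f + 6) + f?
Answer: I*√46748105/1055 ≈ 6.4808*I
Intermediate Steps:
y = -42 (y = -2 - 40 = -42)
F(f, b) = 6 + 2*f (F(f, b) = (6 + f) + f = 6 + 2*f)
n(M) = -42
v = -1/1055 (v = 1/(-1220 - 5*(-33)) = 1/(-1220 + 165) = 1/(-1055) = -1/1055 ≈ -0.00094787)
√(v + n(F(-3, k(-4, 2)))) = √(-1/1055 - 42) = √(-44311/1055) = I*√46748105/1055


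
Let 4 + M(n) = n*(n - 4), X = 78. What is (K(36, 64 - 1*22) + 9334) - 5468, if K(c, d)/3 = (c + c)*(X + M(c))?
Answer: 268682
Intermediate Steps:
M(n) = -4 + n*(-4 + n) (M(n) = -4 + n*(n - 4) = -4 + n*(-4 + n))
K(c, d) = 6*c*(74 + c**2 - 4*c) (K(c, d) = 3*((c + c)*(78 + (-4 + c**2 - 4*c))) = 3*((2*c)*(74 + c**2 - 4*c)) = 3*(2*c*(74 + c**2 - 4*c)) = 6*c*(74 + c**2 - 4*c))
(K(36, 64 - 1*22) + 9334) - 5468 = (6*36*(74 + 36**2 - 4*36) + 9334) - 5468 = (6*36*(74 + 1296 - 144) + 9334) - 5468 = (6*36*1226 + 9334) - 5468 = (264816 + 9334) - 5468 = 274150 - 5468 = 268682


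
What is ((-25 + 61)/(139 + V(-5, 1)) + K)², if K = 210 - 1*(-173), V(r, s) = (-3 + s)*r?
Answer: 3260752609/22201 ≈ 1.4687e+5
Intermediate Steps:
V(r, s) = r*(-3 + s)
K = 383 (K = 210 + 173 = 383)
((-25 + 61)/(139 + V(-5, 1)) + K)² = ((-25 + 61)/(139 - 5*(-3 + 1)) + 383)² = (36/(139 - 5*(-2)) + 383)² = (36/(139 + 10) + 383)² = (36/149 + 383)² = (57103/149)² = 3260752609/22201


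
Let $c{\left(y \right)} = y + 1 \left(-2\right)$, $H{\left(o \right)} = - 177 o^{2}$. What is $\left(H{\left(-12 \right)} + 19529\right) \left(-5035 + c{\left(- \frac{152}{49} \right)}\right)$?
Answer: $\frac{1471664435}{49} \approx 3.0034 \cdot 10^{7}$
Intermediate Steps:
$c{\left(y \right)} = -2 + y$ ($c{\left(y \right)} = y - 2 = -2 + y$)
$\left(H{\left(-12 \right)} + 19529\right) \left(-5035 + c{\left(- \frac{152}{49} \right)}\right) = \left(- 177 \left(-12\right)^{2} + 19529\right) \left(-5035 - \left(2 + \frac{152}{49}\right)\right) = \left(\left(-177\right) 144 + 19529\right) \left(-5035 - \frac{250}{49}\right) = \left(-25488 + 19529\right) \left(-5035 - \frac{250}{49}\right) = - 5959 \left(-5035 - \frac{250}{49}\right) = \left(-5959\right) \left(- \frac{246965}{49}\right) = \frac{1471664435}{49}$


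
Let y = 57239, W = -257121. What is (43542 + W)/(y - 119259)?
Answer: 213579/62020 ≈ 3.4437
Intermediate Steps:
(43542 + W)/(y - 119259) = (43542 - 257121)/(57239 - 119259) = -213579/(-62020) = -213579*(-1/62020) = 213579/62020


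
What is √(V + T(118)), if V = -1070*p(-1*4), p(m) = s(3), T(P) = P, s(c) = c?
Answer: 2*I*√773 ≈ 55.606*I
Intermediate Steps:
p(m) = 3
V = -3210 (V = -1070*3 = -3210)
√(V + T(118)) = √(-3210 + 118) = √(-3092) = 2*I*√773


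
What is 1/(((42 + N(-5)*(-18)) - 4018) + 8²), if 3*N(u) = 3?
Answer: -1/3930 ≈ -0.00025445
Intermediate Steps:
N(u) = 1 (N(u) = (⅓)*3 = 1)
1/(((42 + N(-5)*(-18)) - 4018) + 8²) = 1/(((42 + 1*(-18)) - 4018) + 8²) = 1/(((42 - 18) - 4018) + 64) = 1/((24 - 4018) + 64) = 1/(-3994 + 64) = 1/(-3930) = -1/3930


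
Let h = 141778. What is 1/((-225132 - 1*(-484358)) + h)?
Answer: 1/401004 ≈ 2.4937e-6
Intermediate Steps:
1/((-225132 - 1*(-484358)) + h) = 1/((-225132 - 1*(-484358)) + 141778) = 1/((-225132 + 484358) + 141778) = 1/(259226 + 141778) = 1/401004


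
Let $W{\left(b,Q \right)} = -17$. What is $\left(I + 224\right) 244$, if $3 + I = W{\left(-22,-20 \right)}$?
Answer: $49776$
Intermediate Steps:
$I = -20$ ($I = -3 - 17 = -20$)
$\left(I + 224\right) 244 = \left(-20 + 224\right) 244 = 204 \cdot 244 = 49776$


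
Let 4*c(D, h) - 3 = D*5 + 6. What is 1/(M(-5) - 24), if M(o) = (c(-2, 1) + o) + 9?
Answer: -4/81 ≈ -0.049383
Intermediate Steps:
c(D, h) = 9/4 + 5*D/4 (c(D, h) = ¾ + (D*5 + 6)/4 = ¾ + (5*D + 6)/4 = ¾ + (6 + 5*D)/4 = ¾ + (3/2 + 5*D/4) = 9/4 + 5*D/4)
M(o) = 35/4 + o (M(o) = ((9/4 + (5/4)*(-2)) + o) + 9 = ((9/4 - 5/2) + o) + 9 = (-¼ + o) + 9 = 35/4 + o)
1/(M(-5) - 24) = 1/((35/4 - 5) - 24) = 1/(15/4 - 24) = 1/(-81/4) = -4/81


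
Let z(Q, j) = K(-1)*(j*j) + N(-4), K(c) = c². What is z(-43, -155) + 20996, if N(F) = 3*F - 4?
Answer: 45005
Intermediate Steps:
N(F) = -4 + 3*F
z(Q, j) = -16 + j² (z(Q, j) = (-1)²*(j*j) + (-4 + 3*(-4)) = 1*j² + (-4 - 12) = j² - 16 = -16 + j²)
z(-43, -155) + 20996 = (-16 + (-155)²) + 20996 = (-16 + 24025) + 20996 = 24009 + 20996 = 45005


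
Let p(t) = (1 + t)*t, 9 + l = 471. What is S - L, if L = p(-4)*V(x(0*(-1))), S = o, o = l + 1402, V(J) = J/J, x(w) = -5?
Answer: 1852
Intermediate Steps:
l = 462 (l = -9 + 471 = 462)
p(t) = t*(1 + t)
V(J) = 1
o = 1864 (o = 462 + 1402 = 1864)
S = 1864
L = 12 (L = -4*(1 - 4)*1 = -4*(-3)*1 = 12*1 = 12)
S - L = 1864 - 1*12 = 1864 - 12 = 1852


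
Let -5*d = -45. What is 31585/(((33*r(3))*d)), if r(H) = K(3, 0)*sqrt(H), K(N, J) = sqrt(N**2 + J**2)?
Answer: 31585*sqrt(3)/2673 ≈ 20.466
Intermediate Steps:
d = 9 (d = -1/5*(-45) = 9)
K(N, J) = sqrt(J**2 + N**2)
r(H) = 3*sqrt(H) (r(H) = sqrt(0**2 + 3**2)*sqrt(H) = sqrt(0 + 9)*sqrt(H) = sqrt(9)*sqrt(H) = 3*sqrt(H))
31585/(((33*r(3))*d)) = 31585/(((33*(3*sqrt(3)))*9)) = 31585/(((99*sqrt(3))*9)) = 31585/((891*sqrt(3))) = 31585*(sqrt(3)/2673) = 31585*sqrt(3)/2673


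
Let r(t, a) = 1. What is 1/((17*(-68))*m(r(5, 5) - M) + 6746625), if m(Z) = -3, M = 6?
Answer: 1/6750093 ≈ 1.4815e-7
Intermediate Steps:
1/((17*(-68))*m(r(5, 5) - M) + 6746625) = 1/((17*(-68))*(-3) + 6746625) = 1/(-1156*(-3) + 6746625) = 1/(3468 + 6746625) = 1/6750093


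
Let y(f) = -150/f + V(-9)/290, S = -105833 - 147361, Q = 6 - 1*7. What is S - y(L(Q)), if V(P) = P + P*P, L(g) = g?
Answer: -36734916/145 ≈ -2.5334e+5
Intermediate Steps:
Q = -1 (Q = 6 - 7 = -1)
V(P) = P + P²
S = -253194
y(f) = 36/145 - 150/f (y(f) = -150/f - 9*(1 - 9)/290 = -150/f - 9*(-8)*(1/290) = -150/f + 72*(1/290) = -150/f + 36/145 = 36/145 - 150/f)
S - y(L(Q)) = -253194 - (36/145 - 150/(-1)) = -253194 - (36/145 - 150*(-1)) = -253194 - (36/145 + 150) = -253194 - 1*21786/145 = -253194 - 21786/145 = -36734916/145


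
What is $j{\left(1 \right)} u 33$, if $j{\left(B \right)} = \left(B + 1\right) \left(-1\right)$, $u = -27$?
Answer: $1782$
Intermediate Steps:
$j{\left(B \right)} = -1 - B$ ($j{\left(B \right)} = \left(1 + B\right) \left(-1\right) = -1 - B$)
$j{\left(1 \right)} u 33 = \left(-1 - 1\right) \left(-27\right) 33 = \left(-2\right) \left(-27\right) 33 = 54 \cdot 33 = 1782$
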